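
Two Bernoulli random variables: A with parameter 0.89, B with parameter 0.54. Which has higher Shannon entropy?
B

For binary distributions, entropy is maximized at p=0.5 and decreases as p moves toward 0 or 1.

H(A) = H(0.89) = 0.4999 bits
H(B) = H(0.54) = 0.9954 bits

Distribution B (p=0.54) is closer to uniform (p=0.5), so it has higher entropy.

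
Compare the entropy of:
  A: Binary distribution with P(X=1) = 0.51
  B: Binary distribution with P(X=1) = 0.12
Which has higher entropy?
A

For binary distributions, entropy is maximized at p=0.5 and decreases as p moves toward 0 or 1.

H(A) = H(0.51) = 0.9997 bits
H(B) = H(0.12) = 0.5294 bits

Distribution A (p=0.51) is closer to uniform (p=0.5), so it has higher entropy.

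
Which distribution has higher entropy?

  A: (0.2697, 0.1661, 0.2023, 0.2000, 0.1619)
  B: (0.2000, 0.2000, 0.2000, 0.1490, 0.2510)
B

Both distributions are close to uniform, making this a harder comparison.

H(A) = 2.2961 bits
H(B) = 2.3029 bits

The distribution closer to uniform has higher entropy.
Answer: B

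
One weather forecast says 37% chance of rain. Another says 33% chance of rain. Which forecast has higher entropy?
37% forecast

Treat each forecast as a Bernoulli distribution. Binary entropy is maximized at p=0.5 and falls off symmetrically toward 0 or 1. The 37% forecast is closer to 50%, so it is more uncertain. H(37%) ≈ 0.951 bits, H(33%) ≈ 0.915 bits.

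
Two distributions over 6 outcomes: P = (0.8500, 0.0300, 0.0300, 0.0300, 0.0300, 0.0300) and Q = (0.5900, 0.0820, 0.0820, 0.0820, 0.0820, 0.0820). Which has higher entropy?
Q

P is highly concentrated on one outcome (85%), making it nearly deterministic. Q spreads its mass more evenly (max 59%). The more spread-out distribution has higher entropy: H(P) ≈ 0.958 bits, H(Q) ≈ 1.928 bits.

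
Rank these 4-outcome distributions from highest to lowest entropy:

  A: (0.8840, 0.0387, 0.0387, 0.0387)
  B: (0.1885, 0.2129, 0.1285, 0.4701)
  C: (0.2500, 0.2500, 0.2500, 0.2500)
C > B > A

Key insight: Entropy is maximized by uniform distributions and minimized by concentrated distributions.

- Uniform distributions have maximum entropy log₂(4) = 2.0000 bits
- The more "peaked" or concentrated a distribution, the lower its entropy

Entropies:
  H(A) = 0.7016 bits
  H(B) = 1.8212 bits
  H(C) = 2.0000 bits

Ranking: C > B > A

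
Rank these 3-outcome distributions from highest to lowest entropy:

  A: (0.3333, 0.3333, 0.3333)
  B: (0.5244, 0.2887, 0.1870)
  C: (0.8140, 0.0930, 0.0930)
A > B > C

Key insight: Entropy is maximized by uniform distributions and minimized by concentrated distributions.

- Uniform distributions have maximum entropy log₂(3) = 1.5850 bits
- The more "peaked" or concentrated a distribution, the lower its entropy

Entropies:
  H(A) = 1.5850 bits
  H(B) = 1.4581 bits
  H(C) = 0.8790 bits

Ranking: A > B > C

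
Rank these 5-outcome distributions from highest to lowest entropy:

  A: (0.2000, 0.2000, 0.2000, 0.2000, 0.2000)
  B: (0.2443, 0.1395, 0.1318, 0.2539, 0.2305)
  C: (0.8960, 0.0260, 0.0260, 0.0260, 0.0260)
A > B > C

Key insight: Entropy is maximized by uniform distributions and minimized by concentrated distributions.

- Uniform distributions have maximum entropy log₂(5) = 2.3219 bits
- The more "peaked" or concentrated a distribution, the lower its entropy

Entropies:
  H(A) = 2.3219 bits
  H(B) = 2.2686 bits
  H(C) = 0.6895 bits

Ranking: A > B > C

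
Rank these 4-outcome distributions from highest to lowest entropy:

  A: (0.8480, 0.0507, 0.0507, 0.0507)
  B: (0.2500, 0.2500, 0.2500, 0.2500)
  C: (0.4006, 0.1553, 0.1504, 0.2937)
B > C > A

Key insight: Entropy is maximized by uniform distributions and minimized by concentrated distributions.

- Uniform distributions have maximum entropy log₂(4) = 2.0000 bits
- The more "peaked" or concentrated a distribution, the lower its entropy

Entropies:
  H(A) = 0.8557 bits
  H(B) = 2.0000 bits
  H(C) = 1.8762 bits

Ranking: B > C > A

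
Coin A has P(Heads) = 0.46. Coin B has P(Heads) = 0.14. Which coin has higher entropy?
A

For binary distributions, entropy is maximized at p=0.5 and decreases as p moves toward 0 or 1.

H(A) = H(0.46) = 0.9954 bits
H(B) = H(0.14) = 0.5842 bits

Distribution A (p=0.46) is closer to uniform (p=0.5), so it has higher entropy.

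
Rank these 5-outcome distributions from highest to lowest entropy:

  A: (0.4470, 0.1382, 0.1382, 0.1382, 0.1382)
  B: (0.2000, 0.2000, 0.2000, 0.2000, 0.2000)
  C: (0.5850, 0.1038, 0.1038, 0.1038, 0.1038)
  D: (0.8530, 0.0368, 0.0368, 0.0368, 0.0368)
B > A > C > D

Key insight: Entropy is maximized by uniform distributions and minimized by concentrated distributions.

Entropies:
  H(A) = 2.0979 bits
  H(B) = 2.3219 bits
  H(C) = 1.8091 bits
  H(D) = 0.8963 bits

Ranking: B > A > C > D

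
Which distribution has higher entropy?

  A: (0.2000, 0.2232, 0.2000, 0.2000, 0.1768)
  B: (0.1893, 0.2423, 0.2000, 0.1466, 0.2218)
A

Both distributions are close to uniform, making this a harder comparison.

H(A) = 2.3180 bits
H(B) = 2.3025 bits

The distribution closer to uniform has higher entropy.
Answer: A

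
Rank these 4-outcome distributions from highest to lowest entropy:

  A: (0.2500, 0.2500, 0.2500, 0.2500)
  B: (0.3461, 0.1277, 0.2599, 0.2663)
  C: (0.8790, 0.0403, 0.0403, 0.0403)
A > B > C

Key insight: Entropy is maximized by uniform distributions and minimized by concentrated distributions.

- Uniform distributions have maximum entropy log₂(4) = 2.0000 bits
- The more "peaked" or concentrated a distribution, the lower its entropy

Entropies:
  H(A) = 2.0000 bits
  H(B) = 1.9225 bits
  H(C) = 0.7240 bits

Ranking: A > B > C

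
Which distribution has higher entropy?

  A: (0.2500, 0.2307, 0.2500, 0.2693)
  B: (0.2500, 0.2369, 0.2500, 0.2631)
B

Both distributions are close to uniform, making this a harder comparison.

H(A) = 1.9978 bits
H(B) = 1.9990 bits

The distribution closer to uniform has higher entropy.
Answer: B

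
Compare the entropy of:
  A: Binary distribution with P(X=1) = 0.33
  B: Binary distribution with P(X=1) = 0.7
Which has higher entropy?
A

For binary distributions, entropy is maximized at p=0.5 and decreases as p moves toward 0 or 1.

H(A) = H(0.33) = 0.9149 bits
H(B) = H(0.7) = 0.8813 bits

Distribution A (p=0.33) is closer to uniform (p=0.5), so it has higher entropy.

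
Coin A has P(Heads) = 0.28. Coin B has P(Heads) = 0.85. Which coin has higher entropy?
A

For binary distributions, entropy is maximized at p=0.5 and decreases as p moves toward 0 or 1.

H(A) = H(0.28) = 0.8555 bits
H(B) = H(0.85) = 0.6098 bits

Distribution A (p=0.28) is closer to uniform (p=0.5), so it has higher entropy.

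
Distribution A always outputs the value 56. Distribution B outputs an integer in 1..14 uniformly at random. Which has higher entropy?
B

A is deterministic, so H(A) = 0. B is uniform over 14 outcomes, so H(B) = log₂(14) = 3.807 bits. Any distribution with genuine randomness has higher entropy than a deterministic one.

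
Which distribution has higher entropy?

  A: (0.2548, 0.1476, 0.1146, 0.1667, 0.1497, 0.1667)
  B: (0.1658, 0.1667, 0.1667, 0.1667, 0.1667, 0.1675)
B

Both distributions are close to uniform, making this a harder comparison.

H(A) = 2.5399 bits
H(B) = 2.5850 bits

The distribution closer to uniform has higher entropy.
Answer: B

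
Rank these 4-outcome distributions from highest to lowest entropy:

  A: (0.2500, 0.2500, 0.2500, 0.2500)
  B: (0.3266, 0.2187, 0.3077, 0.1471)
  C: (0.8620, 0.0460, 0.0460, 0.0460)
A > B > C

Key insight: Entropy is maximized by uniform distributions and minimized by concentrated distributions.

- Uniform distributions have maximum entropy log₂(4) = 2.0000 bits
- The more "peaked" or concentrated a distribution, the lower its entropy

Entropies:
  H(A) = 2.0000 bits
  H(B) = 1.9368 bits
  H(C) = 0.7977 bits

Ranking: A > B > C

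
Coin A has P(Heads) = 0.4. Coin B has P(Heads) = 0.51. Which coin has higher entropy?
B

For binary distributions, entropy is maximized at p=0.5 and decreases as p moves toward 0 or 1.

H(A) = H(0.4) = 0.9710 bits
H(B) = H(0.51) = 0.9997 bits

Distribution B (p=0.51) is closer to uniform (p=0.5), so it has higher entropy.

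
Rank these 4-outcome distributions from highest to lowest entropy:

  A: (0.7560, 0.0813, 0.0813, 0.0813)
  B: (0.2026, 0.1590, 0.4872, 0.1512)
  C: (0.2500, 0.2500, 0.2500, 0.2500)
C > B > A

Key insight: Entropy is maximized by uniform distributions and minimized by concentrated distributions.

- Uniform distributions have maximum entropy log₂(4) = 2.0000 bits
- The more "peaked" or concentrated a distribution, the lower its entropy

Entropies:
  H(A) = 1.1884 bits
  H(B) = 1.8060 bits
  H(C) = 2.0000 bits

Ranking: C > B > A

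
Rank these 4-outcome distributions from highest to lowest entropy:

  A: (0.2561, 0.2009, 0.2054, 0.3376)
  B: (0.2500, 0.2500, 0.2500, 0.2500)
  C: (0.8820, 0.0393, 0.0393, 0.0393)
B > A > C

Key insight: Entropy is maximized by uniform distributions and minimized by concentrated distributions.

- Uniform distributions have maximum entropy log₂(4) = 2.0000 bits
- The more "peaked" or concentrated a distribution, the lower its entropy

Entropies:
  H(A) = 1.9664 bits
  H(B) = 2.0000 bits
  H(C) = 0.7106 bits

Ranking: B > A > C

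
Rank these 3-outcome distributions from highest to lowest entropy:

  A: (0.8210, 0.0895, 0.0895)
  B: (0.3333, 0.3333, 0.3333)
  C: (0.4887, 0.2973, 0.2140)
B > C > A

Key insight: Entropy is maximized by uniform distributions and minimized by concentrated distributions.

- Uniform distributions have maximum entropy log₂(3) = 1.5850 bits
- The more "peaked" or concentrated a distribution, the lower its entropy

Entropies:
  H(A) = 0.8569 bits
  H(B) = 1.5850 bits
  H(C) = 1.5011 bits

Ranking: B > C > A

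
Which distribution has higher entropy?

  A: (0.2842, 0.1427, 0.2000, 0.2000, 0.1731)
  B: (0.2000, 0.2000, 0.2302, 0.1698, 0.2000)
B

Both distributions are close to uniform, making this a harder comparison.

H(A) = 2.2834 bits
H(B) = 2.3153 bits

The distribution closer to uniform has higher entropy.
Answer: B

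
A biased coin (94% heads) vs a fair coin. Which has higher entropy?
Fair coin

The fair coin is uniform (p=0.5), maximizing binary entropy at 1 bit. The biased coin has H(0.94) ≈ 0.327 bits — its outcome is more predictable, so its entropy is lower.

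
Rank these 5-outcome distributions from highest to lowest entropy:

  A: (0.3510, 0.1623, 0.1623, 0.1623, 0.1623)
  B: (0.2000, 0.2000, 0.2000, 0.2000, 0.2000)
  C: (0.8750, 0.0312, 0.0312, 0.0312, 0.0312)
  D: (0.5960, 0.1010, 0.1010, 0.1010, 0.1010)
B > A > D > C

Key insight: Entropy is maximized by uniform distributions and minimized by concentrated distributions.

Entropies:
  H(A) = 2.2330 bits
  H(B) = 2.3219 bits
  H(C) = 0.7936 bits
  H(D) = 1.7812 bits

Ranking: B > A > D > C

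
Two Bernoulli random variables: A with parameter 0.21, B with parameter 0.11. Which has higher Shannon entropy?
A

For binary distributions, entropy is maximized at p=0.5 and decreases as p moves toward 0 or 1.

H(A) = H(0.21) = 0.7415 bits
H(B) = H(0.11) = 0.4999 bits

Distribution A (p=0.21) is closer to uniform (p=0.5), so it has higher entropy.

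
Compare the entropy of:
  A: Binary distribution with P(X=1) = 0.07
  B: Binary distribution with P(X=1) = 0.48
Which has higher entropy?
B

For binary distributions, entropy is maximized at p=0.5 and decreases as p moves toward 0 or 1.

H(A) = H(0.07) = 0.3659 bits
H(B) = H(0.48) = 0.9988 bits

Distribution B (p=0.48) is closer to uniform (p=0.5), so it has higher entropy.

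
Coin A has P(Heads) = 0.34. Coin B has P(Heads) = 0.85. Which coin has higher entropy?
A

For binary distributions, entropy is maximized at p=0.5 and decreases as p moves toward 0 or 1.

H(A) = H(0.34) = 0.9248 bits
H(B) = H(0.85) = 0.6098 bits

Distribution A (p=0.34) is closer to uniform (p=0.5), so it has higher entropy.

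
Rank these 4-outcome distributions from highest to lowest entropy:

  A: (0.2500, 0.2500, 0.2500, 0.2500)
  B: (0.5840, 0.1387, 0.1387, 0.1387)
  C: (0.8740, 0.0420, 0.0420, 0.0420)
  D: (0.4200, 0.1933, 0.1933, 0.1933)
A > D > B > C

Key insight: Entropy is maximized by uniform distributions and minimized by concentrated distributions.

Entropies:
  H(A) = 2.0000 bits
  H(B) = 1.6389 bits
  H(C) = 0.7461 bits
  H(D) = 1.9007 bits

Ranking: A > D > B > C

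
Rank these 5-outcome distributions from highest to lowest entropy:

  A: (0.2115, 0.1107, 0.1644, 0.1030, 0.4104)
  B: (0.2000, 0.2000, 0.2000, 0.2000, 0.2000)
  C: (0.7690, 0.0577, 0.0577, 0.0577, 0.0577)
B > A > C

Key insight: Entropy is maximized by uniform distributions and minimized by concentrated distributions.

- Uniform distributions have maximum entropy log₂(5) = 2.3219 bits
- The more "peaked" or concentrated a distribution, the lower its entropy

Entropies:
  H(A) = 2.1188 bits
  H(B) = 2.3219 bits
  H(C) = 1.2418 bits

Ranking: B > A > C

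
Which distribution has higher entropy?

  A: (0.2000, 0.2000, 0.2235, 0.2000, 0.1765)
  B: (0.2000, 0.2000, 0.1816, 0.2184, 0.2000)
B

Both distributions are close to uniform, making this a harder comparison.

H(A) = 2.3179 bits
H(B) = 2.3195 bits

The distribution closer to uniform has higher entropy.
Answer: B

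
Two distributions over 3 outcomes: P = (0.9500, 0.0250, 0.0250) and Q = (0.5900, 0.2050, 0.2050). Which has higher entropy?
Q

P is highly concentrated on one outcome (95%), making it nearly deterministic. Q spreads its mass more evenly (max 59%). The more spread-out distribution has higher entropy: H(P) ≈ 0.336 bits, H(Q) ≈ 1.387 bits.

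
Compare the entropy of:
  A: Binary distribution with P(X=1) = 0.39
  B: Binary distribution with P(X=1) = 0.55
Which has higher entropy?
B

For binary distributions, entropy is maximized at p=0.5 and decreases as p moves toward 0 or 1.

H(A) = H(0.39) = 0.9648 bits
H(B) = H(0.55) = 0.9928 bits

Distribution B (p=0.55) is closer to uniform (p=0.5), so it has higher entropy.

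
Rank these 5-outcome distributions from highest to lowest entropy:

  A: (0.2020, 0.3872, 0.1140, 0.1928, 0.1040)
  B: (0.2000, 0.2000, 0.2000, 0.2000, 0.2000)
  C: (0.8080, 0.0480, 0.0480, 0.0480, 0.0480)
B > A > C

Key insight: Entropy is maximized by uniform distributions and minimized by concentrated distributions.

- Uniform distributions have maximum entropy log₂(5) = 2.3219 bits
- The more "peaked" or concentrated a distribution, the lower its entropy

Entropies:
  H(A) = 2.1508 bits
  H(B) = 2.3219 bits
  H(C) = 1.0896 bits

Ranking: B > A > C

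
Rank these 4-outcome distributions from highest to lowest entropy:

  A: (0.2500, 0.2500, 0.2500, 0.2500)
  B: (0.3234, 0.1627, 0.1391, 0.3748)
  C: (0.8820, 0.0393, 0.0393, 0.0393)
A > B > C

Key insight: Entropy is maximized by uniform distributions and minimized by concentrated distributions.

- Uniform distributions have maximum entropy log₂(4) = 2.0000 bits
- The more "peaked" or concentrated a distribution, the lower its entropy

Entropies:
  H(A) = 2.0000 bits
  H(B) = 1.8794 bits
  H(C) = 0.7106 bits

Ranking: A > B > C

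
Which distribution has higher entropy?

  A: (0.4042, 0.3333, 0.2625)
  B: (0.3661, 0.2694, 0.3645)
B

Both distributions are close to uniform, making this a harder comparison.

H(A) = 1.5631 bits
H(B) = 1.5712 bits

The distribution closer to uniform has higher entropy.
Answer: B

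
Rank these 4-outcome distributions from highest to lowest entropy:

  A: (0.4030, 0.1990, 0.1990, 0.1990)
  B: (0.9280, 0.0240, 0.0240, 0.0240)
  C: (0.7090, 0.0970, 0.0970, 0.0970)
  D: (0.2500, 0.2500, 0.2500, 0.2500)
D > A > C > B

Key insight: Entropy is maximized by uniform distributions and minimized by concentrated distributions.

Entropies:
  H(A) = 1.9189 bits
  H(B) = 0.4875 bits
  H(C) = 1.3312 bits
  H(D) = 2.0000 bits

Ranking: D > A > C > B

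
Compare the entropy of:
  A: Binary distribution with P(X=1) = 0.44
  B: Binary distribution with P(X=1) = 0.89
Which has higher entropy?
A

For binary distributions, entropy is maximized at p=0.5 and decreases as p moves toward 0 or 1.

H(A) = H(0.44) = 0.9896 bits
H(B) = H(0.89) = 0.4999 bits

Distribution A (p=0.44) is closer to uniform (p=0.5), so it has higher entropy.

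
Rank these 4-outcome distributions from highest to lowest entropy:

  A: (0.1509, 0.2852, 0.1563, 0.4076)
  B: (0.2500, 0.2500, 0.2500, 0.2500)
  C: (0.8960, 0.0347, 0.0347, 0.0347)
B > A > C

Key insight: Entropy is maximized by uniform distributions and minimized by concentrated distributions.

- Uniform distributions have maximum entropy log₂(4) = 2.0000 bits
- The more "peaked" or concentrated a distribution, the lower its entropy

Entropies:
  H(A) = 1.8743 bits
  H(B) = 2.0000 bits
  H(C) = 0.6464 bits

Ranking: B > A > C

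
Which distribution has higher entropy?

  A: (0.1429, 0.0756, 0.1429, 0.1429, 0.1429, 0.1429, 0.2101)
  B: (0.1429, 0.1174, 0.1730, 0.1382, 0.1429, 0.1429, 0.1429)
B

Both distributions are close to uniform, making this a harder comparison.

H(A) = 2.7599 bits
H(B) = 2.7995 bits

The distribution closer to uniform has higher entropy.
Answer: B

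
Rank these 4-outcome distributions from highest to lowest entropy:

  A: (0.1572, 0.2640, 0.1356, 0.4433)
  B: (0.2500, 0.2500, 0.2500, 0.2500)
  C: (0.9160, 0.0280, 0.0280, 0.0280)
B > A > C

Key insight: Entropy is maximized by uniform distributions and minimized by concentrated distributions.

- Uniform distributions have maximum entropy log₂(4) = 2.0000 bits
- The more "peaked" or concentrated a distribution, the lower its entropy

Entropies:
  H(A) = 1.8380 bits
  H(B) = 2.0000 bits
  H(C) = 0.5493 bits

Ranking: B > A > C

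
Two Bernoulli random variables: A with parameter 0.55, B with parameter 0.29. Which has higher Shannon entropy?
A

For binary distributions, entropy is maximized at p=0.5 and decreases as p moves toward 0 or 1.

H(A) = H(0.55) = 0.9928 bits
H(B) = H(0.29) = 0.8687 bits

Distribution A (p=0.55) is closer to uniform (p=0.5), so it has higher entropy.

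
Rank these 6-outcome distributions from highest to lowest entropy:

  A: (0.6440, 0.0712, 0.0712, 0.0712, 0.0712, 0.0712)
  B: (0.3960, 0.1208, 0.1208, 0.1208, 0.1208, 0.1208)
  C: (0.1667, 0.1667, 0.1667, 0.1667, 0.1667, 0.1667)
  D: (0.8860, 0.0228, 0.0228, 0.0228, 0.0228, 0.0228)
C > B > A > D

Key insight: Entropy is maximized by uniform distributions and minimized by concentrated distributions.

Entropies:
  H(A) = 1.7659 bits
  H(B) = 2.3710 bits
  H(C) = 2.5850 bits
  H(D) = 0.7766 bits

Ranking: C > B > A > D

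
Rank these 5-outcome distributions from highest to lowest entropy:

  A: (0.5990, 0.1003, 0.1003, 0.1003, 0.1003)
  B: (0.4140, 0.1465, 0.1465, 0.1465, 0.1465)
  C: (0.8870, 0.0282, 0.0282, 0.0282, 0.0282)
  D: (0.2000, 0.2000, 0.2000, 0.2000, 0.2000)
D > B > A > C

Key insight: Entropy is maximized by uniform distributions and minimized by concentrated distributions.

Entropies:
  H(A) = 1.7735 bits
  H(B) = 2.1506 bits
  H(C) = 0.7349 bits
  H(D) = 2.3219 bits

Ranking: D > B > A > C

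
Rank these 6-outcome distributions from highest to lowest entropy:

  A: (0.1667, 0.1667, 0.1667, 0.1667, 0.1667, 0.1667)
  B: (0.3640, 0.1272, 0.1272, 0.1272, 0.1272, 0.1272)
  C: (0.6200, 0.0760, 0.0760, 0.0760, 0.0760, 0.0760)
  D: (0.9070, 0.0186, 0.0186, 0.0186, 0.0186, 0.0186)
A > B > C > D

Key insight: Entropy is maximized by uniform distributions and minimized by concentrated distributions.

Entropies:
  H(A) = 2.5850 bits
  H(B) = 2.4227 bits
  H(C) = 1.8404 bits
  H(D) = 0.6623 bits

Ranking: A > B > C > D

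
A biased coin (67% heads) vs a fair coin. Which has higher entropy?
Fair coin

The fair coin is uniform (p=0.5), maximizing binary entropy at 1 bit. The biased coin has H(0.67) ≈ 0.915 bits — its outcome is more predictable, so its entropy is lower.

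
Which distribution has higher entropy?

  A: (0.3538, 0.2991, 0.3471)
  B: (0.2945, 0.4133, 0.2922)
A

Both distributions are close to uniform, making this a harder comparison.

H(A) = 1.5810 bits
H(B) = 1.5649 bits

The distribution closer to uniform has higher entropy.
Answer: A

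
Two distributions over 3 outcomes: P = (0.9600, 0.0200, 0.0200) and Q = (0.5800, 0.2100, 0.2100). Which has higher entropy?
Q

P is highly concentrated on one outcome (96%), making it nearly deterministic. Q spreads its mass more evenly (max 58%). The more spread-out distribution has higher entropy: H(P) ≈ 0.282 bits, H(Q) ≈ 1.401 bits.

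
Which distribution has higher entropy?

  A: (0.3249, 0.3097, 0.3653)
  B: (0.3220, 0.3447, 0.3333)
B

Both distributions are close to uniform, making this a harder comparison.

H(A) = 1.5814 bits
H(B) = 1.5844 bits

The distribution closer to uniform has higher entropy.
Answer: B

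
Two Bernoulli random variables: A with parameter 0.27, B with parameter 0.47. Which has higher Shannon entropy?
B

For binary distributions, entropy is maximized at p=0.5 and decreases as p moves toward 0 or 1.

H(A) = H(0.27) = 0.8415 bits
H(B) = H(0.47) = 0.9974 bits

Distribution B (p=0.47) is closer to uniform (p=0.5), so it has higher entropy.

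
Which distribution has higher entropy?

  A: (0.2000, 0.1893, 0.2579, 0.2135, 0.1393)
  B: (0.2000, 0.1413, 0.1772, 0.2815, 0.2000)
A

Both distributions are close to uniform, making this a harder comparison.

H(A) = 2.2949 bits
H(B) = 2.2849 bits

The distribution closer to uniform has higher entropy.
Answer: A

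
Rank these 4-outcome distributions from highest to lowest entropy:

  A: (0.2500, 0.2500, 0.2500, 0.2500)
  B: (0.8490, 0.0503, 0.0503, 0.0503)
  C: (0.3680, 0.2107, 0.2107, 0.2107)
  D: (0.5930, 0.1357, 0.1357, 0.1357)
A > C > D > B

Key insight: Entropy is maximized by uniform distributions and minimized by concentrated distributions.

Entropies:
  H(A) = 2.0000 bits
  H(B) = 0.8517 bits
  H(C) = 1.9508 bits
  H(D) = 1.6200 bits

Ranking: A > C > D > B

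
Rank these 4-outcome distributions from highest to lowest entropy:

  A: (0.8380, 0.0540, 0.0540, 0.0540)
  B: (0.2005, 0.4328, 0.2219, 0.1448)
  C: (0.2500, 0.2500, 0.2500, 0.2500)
C > B > A

Key insight: Entropy is maximized by uniform distributions and minimized by concentrated distributions.

- Uniform distributions have maximum entropy log₂(4) = 2.0000 bits
- The more "peaked" or concentrated a distribution, the lower its entropy

Entropies:
  H(A) = 0.8958 bits
  H(B) = 1.8734 bits
  H(C) = 2.0000 bits

Ranking: C > B > A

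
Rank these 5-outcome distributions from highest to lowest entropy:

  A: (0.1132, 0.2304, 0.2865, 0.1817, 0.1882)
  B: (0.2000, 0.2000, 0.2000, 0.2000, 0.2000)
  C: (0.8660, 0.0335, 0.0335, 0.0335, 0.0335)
B > A > C

Key insight: Entropy is maximized by uniform distributions and minimized by concentrated distributions.

- Uniform distributions have maximum entropy log₂(5) = 2.3219 bits
- The more "peaked" or concentrated a distribution, the lower its entropy

Entropies:
  H(A) = 2.2610 bits
  H(B) = 2.3219 bits
  H(C) = 0.8363 bits

Ranking: B > A > C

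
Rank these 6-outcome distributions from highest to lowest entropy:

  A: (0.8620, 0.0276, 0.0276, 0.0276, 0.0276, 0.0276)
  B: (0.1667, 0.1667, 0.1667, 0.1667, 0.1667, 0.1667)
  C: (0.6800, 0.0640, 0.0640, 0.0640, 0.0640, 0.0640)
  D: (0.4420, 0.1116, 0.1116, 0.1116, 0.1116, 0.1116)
B > D > C > A

Key insight: Entropy is maximized by uniform distributions and minimized by concentrated distributions.

Entropies:
  H(A) = 0.8994 bits
  H(B) = 2.5850 bits
  H(C) = 1.6474 bits
  H(D) = 2.2859 bits

Ranking: B > D > C > A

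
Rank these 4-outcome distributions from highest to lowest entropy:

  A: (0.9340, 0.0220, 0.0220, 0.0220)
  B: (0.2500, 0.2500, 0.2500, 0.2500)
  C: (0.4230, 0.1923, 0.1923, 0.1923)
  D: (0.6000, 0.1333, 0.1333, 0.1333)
B > C > D > A

Key insight: Entropy is maximized by uniform distributions and minimized by concentrated distributions.

Entropies:
  H(A) = 0.4554 bits
  H(B) = 2.0000 bits
  H(C) = 1.8973 bits
  H(D) = 1.6049 bits

Ranking: B > C > D > A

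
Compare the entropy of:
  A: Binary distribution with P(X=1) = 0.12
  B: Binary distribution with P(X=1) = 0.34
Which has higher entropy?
B

For binary distributions, entropy is maximized at p=0.5 and decreases as p moves toward 0 or 1.

H(A) = H(0.12) = 0.5294 bits
H(B) = H(0.34) = 0.9248 bits

Distribution B (p=0.34) is closer to uniform (p=0.5), so it has higher entropy.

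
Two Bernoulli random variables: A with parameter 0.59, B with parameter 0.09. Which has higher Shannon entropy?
A

For binary distributions, entropy is maximized at p=0.5 and decreases as p moves toward 0 or 1.

H(A) = H(0.59) = 0.9765 bits
H(B) = H(0.09) = 0.4365 bits

Distribution A (p=0.59) is closer to uniform (p=0.5), so it has higher entropy.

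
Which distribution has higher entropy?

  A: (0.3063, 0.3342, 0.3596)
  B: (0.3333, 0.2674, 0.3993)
A

Both distributions are close to uniform, making this a harder comparison.

H(A) = 1.5819 bits
H(B) = 1.5660 bits

The distribution closer to uniform has higher entropy.
Answer: A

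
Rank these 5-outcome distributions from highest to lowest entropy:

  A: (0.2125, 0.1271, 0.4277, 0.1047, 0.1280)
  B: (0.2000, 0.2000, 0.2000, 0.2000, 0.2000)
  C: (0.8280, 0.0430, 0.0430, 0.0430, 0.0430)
B > A > C

Key insight: Entropy is maximized by uniform distributions and minimized by concentrated distributions.

- Uniform distributions have maximum entropy log₂(5) = 2.3219 bits
- The more "peaked" or concentrated a distribution, the lower its entropy

Entropies:
  H(A) = 2.0977 bits
  H(B) = 2.3219 bits
  H(C) = 1.0063 bits

Ranking: B > A > C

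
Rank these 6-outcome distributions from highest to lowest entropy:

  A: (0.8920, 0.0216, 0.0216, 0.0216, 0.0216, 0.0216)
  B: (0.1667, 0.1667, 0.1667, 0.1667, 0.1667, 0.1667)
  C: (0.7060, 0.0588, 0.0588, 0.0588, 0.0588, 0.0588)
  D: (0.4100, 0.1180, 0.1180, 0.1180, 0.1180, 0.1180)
B > D > C > A

Key insight: Entropy is maximized by uniform distributions and minimized by concentrated distributions.

Entropies:
  H(A) = 0.7446 bits
  H(B) = 2.5850 bits
  H(C) = 1.5565 bits
  H(D) = 2.3464 bits

Ranking: B > D > C > A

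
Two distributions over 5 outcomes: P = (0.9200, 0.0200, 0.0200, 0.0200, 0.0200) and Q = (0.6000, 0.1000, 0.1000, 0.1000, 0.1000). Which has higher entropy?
Q

P is highly concentrated on one outcome (92%), making it nearly deterministic. Q spreads its mass more evenly (max 60%). The more spread-out distribution has higher entropy: H(P) ≈ 0.562 bits, H(Q) ≈ 1.771 bits.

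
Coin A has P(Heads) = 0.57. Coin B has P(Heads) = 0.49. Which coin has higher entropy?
B

For binary distributions, entropy is maximized at p=0.5 and decreases as p moves toward 0 or 1.

H(A) = H(0.57) = 0.9858 bits
H(B) = H(0.49) = 0.9997 bits

Distribution B (p=0.49) is closer to uniform (p=0.5), so it has higher entropy.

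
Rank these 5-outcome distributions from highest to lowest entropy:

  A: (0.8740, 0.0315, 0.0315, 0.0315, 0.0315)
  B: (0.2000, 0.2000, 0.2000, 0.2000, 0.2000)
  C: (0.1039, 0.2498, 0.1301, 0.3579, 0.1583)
B > C > A

Key insight: Entropy is maximized by uniform distributions and minimized by concentrated distributions.

- Uniform distributions have maximum entropy log₂(5) = 2.3219 bits
- The more "peaked" or concentrated a distribution, the lower its entropy

Entropies:
  H(A) = 0.7984 bits
  H(B) = 2.3219 bits
  H(C) = 2.1736 bits

Ranking: B > C > A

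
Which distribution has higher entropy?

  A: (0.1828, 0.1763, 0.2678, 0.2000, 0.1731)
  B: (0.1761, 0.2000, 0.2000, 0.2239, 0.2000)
B

Both distributions are close to uniform, making this a harder comparison.

H(A) = 2.3010 bits
H(B) = 2.3178 bits

The distribution closer to uniform has higher entropy.
Answer: B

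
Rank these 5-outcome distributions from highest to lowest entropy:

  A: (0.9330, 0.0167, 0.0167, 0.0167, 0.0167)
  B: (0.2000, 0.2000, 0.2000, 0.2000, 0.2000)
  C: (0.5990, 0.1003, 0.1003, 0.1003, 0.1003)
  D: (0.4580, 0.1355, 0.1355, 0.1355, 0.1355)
B > D > C > A

Key insight: Entropy is maximized by uniform distributions and minimized by concentrated distributions.

Entropies:
  H(A) = 0.4886 bits
  H(B) = 2.3219 bits
  H(C) = 1.7735 bits
  H(D) = 2.0789 bits

Ranking: B > D > C > A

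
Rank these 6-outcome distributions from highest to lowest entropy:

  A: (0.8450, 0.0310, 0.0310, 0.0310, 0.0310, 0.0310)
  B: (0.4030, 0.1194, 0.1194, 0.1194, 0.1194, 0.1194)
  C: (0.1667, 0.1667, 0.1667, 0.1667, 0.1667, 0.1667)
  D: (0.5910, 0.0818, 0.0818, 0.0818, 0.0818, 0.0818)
C > B > D > A

Key insight: Entropy is maximized by uniform distributions and minimized by concentrated distributions.

Entropies:
  H(A) = 0.9821 bits
  H(B) = 2.3589 bits
  H(C) = 2.5850 bits
  H(D) = 1.9256 bits

Ranking: C > B > D > A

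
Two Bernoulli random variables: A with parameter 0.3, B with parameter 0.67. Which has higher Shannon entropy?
B

For binary distributions, entropy is maximized at p=0.5 and decreases as p moves toward 0 or 1.

H(A) = H(0.3) = 0.8813 bits
H(B) = H(0.67) = 0.9149 bits

Distribution B (p=0.67) is closer to uniform (p=0.5), so it has higher entropy.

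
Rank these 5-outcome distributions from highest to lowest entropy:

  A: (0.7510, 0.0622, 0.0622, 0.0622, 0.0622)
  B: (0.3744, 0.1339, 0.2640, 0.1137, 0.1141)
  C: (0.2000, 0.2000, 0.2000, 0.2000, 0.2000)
C > B > A

Key insight: Entropy is maximized by uniform distributions and minimized by concentrated distributions.

- Uniform distributions have maximum entropy log₂(5) = 2.3219 bits
- The more "peaked" or concentrated a distribution, the lower its entropy

Entropies:
  H(A) = 1.3077 bits
  H(B) = 2.1401 bits
  H(C) = 2.3219 bits

Ranking: C > B > A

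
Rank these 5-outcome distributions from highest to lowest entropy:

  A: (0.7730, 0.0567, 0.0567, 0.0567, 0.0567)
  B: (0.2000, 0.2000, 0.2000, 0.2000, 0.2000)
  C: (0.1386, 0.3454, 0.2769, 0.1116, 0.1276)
B > C > A

Key insight: Entropy is maximized by uniform distributions and minimized by concentrated distributions.

- Uniform distributions have maximum entropy log₂(5) = 2.3219 bits
- The more "peaked" or concentrated a distribution, the lower its entropy

Entropies:
  H(A) = 1.2267 bits
  H(B) = 2.3219 bits
  H(C) = 2.1698 bits

Ranking: B > C > A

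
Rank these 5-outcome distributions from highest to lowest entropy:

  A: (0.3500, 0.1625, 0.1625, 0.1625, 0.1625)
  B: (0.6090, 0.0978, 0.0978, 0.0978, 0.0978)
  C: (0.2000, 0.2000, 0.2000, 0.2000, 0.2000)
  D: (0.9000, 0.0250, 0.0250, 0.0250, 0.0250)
C > A > B > D

Key insight: Entropy is maximized by uniform distributions and minimized by concentrated distributions.

Entropies:
  H(A) = 2.2341 bits
  H(B) = 1.7474 bits
  H(C) = 2.3219 bits
  H(D) = 0.6690 bits

Ranking: C > A > B > D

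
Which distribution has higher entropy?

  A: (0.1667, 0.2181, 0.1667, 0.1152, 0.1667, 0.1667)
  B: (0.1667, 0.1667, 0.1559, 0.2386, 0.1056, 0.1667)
A

Both distributions are close to uniform, making this a harder comparison.

H(A) = 2.5617 bits
H(B) = 2.5461 bits

The distribution closer to uniform has higher entropy.
Answer: A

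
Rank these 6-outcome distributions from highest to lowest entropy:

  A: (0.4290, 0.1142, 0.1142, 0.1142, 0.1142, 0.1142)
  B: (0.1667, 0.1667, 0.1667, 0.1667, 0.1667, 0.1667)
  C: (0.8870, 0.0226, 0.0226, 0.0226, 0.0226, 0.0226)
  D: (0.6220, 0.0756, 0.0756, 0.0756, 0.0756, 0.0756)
B > A > D > C

Key insight: Entropy is maximized by uniform distributions and minimized by concentrated distributions.

Entropies:
  H(A) = 2.3112 bits
  H(B) = 2.5850 bits
  H(C) = 0.7713 bits
  H(D) = 1.8343 bits

Ranking: B > A > D > C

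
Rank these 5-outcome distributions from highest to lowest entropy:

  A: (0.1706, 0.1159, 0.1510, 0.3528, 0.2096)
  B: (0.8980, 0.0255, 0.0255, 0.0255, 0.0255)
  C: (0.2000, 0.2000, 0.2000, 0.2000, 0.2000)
C > A > B

Key insight: Entropy is maximized by uniform distributions and minimized by concentrated distributions.

- Uniform distributions have maximum entropy log₂(5) = 2.3219 bits
- The more "peaked" or concentrated a distribution, the lower its entropy

Entropies:
  H(A) = 2.2103 bits
  H(B) = 0.6793 bits
  H(C) = 2.3219 bits

Ranking: C > A > B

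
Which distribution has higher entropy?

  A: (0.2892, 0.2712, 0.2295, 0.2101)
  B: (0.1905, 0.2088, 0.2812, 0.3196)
A

Both distributions are close to uniform, making this a harder comparison.

H(A) = 1.9884 bits
H(B) = 1.9681 bits

The distribution closer to uniform has higher entropy.
Answer: A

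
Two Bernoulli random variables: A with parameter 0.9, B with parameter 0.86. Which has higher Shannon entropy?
B

For binary distributions, entropy is maximized at p=0.5 and decreases as p moves toward 0 or 1.

H(A) = H(0.9) = 0.4690 bits
H(B) = H(0.86) = 0.5842 bits

Distribution B (p=0.86) is closer to uniform (p=0.5), so it has higher entropy.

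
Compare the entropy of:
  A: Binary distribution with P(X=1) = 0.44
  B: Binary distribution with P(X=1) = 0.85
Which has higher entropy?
A

For binary distributions, entropy is maximized at p=0.5 and decreases as p moves toward 0 or 1.

H(A) = H(0.44) = 0.9896 bits
H(B) = H(0.85) = 0.6098 bits

Distribution A (p=0.44) is closer to uniform (p=0.5), so it has higher entropy.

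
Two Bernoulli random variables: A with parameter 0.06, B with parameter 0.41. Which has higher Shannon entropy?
B

For binary distributions, entropy is maximized at p=0.5 and decreases as p moves toward 0 or 1.

H(A) = H(0.06) = 0.3274 bits
H(B) = H(0.41) = 0.9765 bits

Distribution B (p=0.41) is closer to uniform (p=0.5), so it has higher entropy.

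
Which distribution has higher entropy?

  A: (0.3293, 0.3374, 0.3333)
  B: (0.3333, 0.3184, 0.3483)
A

Both distributions are close to uniform, making this a harder comparison.

H(A) = 1.5849 bits
H(B) = 1.5840 bits

The distribution closer to uniform has higher entropy.
Answer: A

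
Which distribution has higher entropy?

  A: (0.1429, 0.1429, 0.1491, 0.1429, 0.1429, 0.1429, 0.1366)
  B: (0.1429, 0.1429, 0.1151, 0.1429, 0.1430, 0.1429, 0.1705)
A

Both distributions are close to uniform, making this a harder comparison.

H(A) = 2.8070 bits
H(B) = 2.7995 bits

The distribution closer to uniform has higher entropy.
Answer: A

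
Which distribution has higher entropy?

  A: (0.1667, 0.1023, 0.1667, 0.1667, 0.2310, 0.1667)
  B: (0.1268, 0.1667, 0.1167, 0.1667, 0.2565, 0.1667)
A

Both distributions are close to uniform, making this a harder comparison.

H(A) = 2.5482 bits
H(B) = 2.5354 bits

The distribution closer to uniform has higher entropy.
Answer: A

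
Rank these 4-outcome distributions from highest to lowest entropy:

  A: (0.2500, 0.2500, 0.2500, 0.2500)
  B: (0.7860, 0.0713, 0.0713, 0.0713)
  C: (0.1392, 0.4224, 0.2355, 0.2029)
A > C > B

Key insight: Entropy is maximized by uniform distributions and minimized by concentrated distributions.

- Uniform distributions have maximum entropy log₂(4) = 2.0000 bits
- The more "peaked" or concentrated a distribution, the lower its entropy

Entropies:
  H(A) = 2.0000 bits
  H(B) = 1.0882 bits
  H(C) = 1.8794 bits

Ranking: A > C > B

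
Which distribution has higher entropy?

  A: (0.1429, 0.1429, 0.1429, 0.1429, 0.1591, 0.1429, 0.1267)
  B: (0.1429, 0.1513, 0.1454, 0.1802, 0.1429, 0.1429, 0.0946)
A

Both distributions are close to uniform, making this a harder comparison.

H(A) = 2.8047 bits
H(B) = 2.7871 bits

The distribution closer to uniform has higher entropy.
Answer: A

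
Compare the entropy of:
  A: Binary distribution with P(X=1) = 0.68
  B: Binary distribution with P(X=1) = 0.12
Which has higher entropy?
A

For binary distributions, entropy is maximized at p=0.5 and decreases as p moves toward 0 or 1.

H(A) = H(0.68) = 0.9044 bits
H(B) = H(0.12) = 0.5294 bits

Distribution A (p=0.68) is closer to uniform (p=0.5), so it has higher entropy.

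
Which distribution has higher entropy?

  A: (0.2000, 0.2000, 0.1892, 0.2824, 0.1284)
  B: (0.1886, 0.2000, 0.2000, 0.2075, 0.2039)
B

Both distributions are close to uniform, making this a harder comparison.

H(A) = 2.2786 bits
H(B) = 2.3212 bits

The distribution closer to uniform has higher entropy.
Answer: B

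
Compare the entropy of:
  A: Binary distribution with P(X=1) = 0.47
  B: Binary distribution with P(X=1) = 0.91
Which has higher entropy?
A

For binary distributions, entropy is maximized at p=0.5 and decreases as p moves toward 0 or 1.

H(A) = H(0.47) = 0.9974 bits
H(B) = H(0.91) = 0.4365 bits

Distribution A (p=0.47) is closer to uniform (p=0.5), so it has higher entropy.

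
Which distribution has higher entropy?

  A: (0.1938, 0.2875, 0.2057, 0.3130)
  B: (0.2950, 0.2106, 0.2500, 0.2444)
B

Both distributions are close to uniform, making this a harder comparison.

H(A) = 1.9696 bits
H(B) = 1.9897 bits

The distribution closer to uniform has higher entropy.
Answer: B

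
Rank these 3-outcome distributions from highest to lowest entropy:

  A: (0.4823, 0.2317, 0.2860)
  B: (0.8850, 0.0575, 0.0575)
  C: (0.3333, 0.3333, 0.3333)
C > A > B

Key insight: Entropy is maximized by uniform distributions and minimized by concentrated distributions.

- Uniform distributions have maximum entropy log₂(3) = 1.5850 bits
- The more "peaked" or concentrated a distribution, the lower its entropy

Entropies:
  H(A) = 1.5127 bits
  H(B) = 0.6298 bits
  H(C) = 1.5850 bits

Ranking: C > A > B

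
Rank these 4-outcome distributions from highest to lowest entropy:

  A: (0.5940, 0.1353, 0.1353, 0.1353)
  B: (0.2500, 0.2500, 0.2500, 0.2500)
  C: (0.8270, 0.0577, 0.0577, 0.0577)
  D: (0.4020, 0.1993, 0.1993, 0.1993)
B > D > A > C

Key insight: Entropy is maximized by uniform distributions and minimized by concentrated distributions.

Entropies:
  H(A) = 1.6178 bits
  H(B) = 2.0000 bits
  H(C) = 0.9387 bits
  H(D) = 1.9199 bits

Ranking: B > D > A > C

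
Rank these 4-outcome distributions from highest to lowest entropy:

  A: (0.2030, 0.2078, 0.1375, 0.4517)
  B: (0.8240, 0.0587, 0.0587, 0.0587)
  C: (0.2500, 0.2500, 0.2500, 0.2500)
C > A > B

Key insight: Entropy is maximized by uniform distributions and minimized by concentrated distributions.

- Uniform distributions have maximum entropy log₂(4) = 2.0000 bits
- The more "peaked" or concentrated a distribution, the lower its entropy

Entropies:
  H(A) = 1.8496 bits
  H(B) = 0.9502 bits
  H(C) = 2.0000 bits

Ranking: C > A > B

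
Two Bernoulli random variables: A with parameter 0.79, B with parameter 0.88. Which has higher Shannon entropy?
A

For binary distributions, entropy is maximized at p=0.5 and decreases as p moves toward 0 or 1.

H(A) = H(0.79) = 0.7415 bits
H(B) = H(0.88) = 0.5294 bits

Distribution A (p=0.79) is closer to uniform (p=0.5), so it has higher entropy.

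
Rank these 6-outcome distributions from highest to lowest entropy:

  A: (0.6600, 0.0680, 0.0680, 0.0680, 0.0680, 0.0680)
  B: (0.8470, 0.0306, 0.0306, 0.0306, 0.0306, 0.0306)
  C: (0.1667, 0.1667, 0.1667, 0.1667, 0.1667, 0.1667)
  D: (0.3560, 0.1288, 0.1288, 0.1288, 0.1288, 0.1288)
C > D > A > B

Key insight: Entropy is maximized by uniform distributions and minimized by concentrated distributions.

Entropies:
  H(A) = 1.7143 bits
  H(B) = 0.9726 bits
  H(C) = 2.5850 bits
  H(D) = 2.4346 bits

Ranking: C > D > A > B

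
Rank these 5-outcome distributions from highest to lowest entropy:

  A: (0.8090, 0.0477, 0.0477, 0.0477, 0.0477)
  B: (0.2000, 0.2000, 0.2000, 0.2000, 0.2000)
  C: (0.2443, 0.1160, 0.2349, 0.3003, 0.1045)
B > C > A

Key insight: Entropy is maximized by uniform distributions and minimized by concentrated distributions.

- Uniform distributions have maximum entropy log₂(5) = 2.3219 bits
- The more "peaked" or concentrated a distribution, the lower its entropy

Entropies:
  H(A) = 1.0856 bits
  H(B) = 2.3219 bits
  H(C) = 2.2098 bits

Ranking: B > C > A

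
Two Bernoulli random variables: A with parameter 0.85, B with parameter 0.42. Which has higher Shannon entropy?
B

For binary distributions, entropy is maximized at p=0.5 and decreases as p moves toward 0 or 1.

H(A) = H(0.85) = 0.6098 bits
H(B) = H(0.42) = 0.9815 bits

Distribution B (p=0.42) is closer to uniform (p=0.5), so it has higher entropy.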